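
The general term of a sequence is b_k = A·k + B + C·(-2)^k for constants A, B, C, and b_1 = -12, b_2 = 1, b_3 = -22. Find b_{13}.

At k = 1, 2, 3: A + B - 2C = -12; 2A + B + 4C = 1; 3A + B - 8C = -22.
Subtracting the first from the second: A + 6C = 13.
Subtracting the second from the third: A - 12C = -23.
Solving: C = 2, A = 1, then B = -9.
Therefore b_{13} = 13 + (-9) + 2·(-8192) = -16380.

-16380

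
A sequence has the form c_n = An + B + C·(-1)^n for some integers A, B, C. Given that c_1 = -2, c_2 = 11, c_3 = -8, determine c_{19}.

At n = 1, 2, 3: A + B - C = -2; 2A + B + C = 11; 3A + B - C = -8.
Subtracting the first from the second: A + 2C = 13.
Subtracting the second from the third: A - 2C = -19.
Solving: C = 8, A = -3, then B = 9.
So c_n = -3·n + 9 + 8·(-1)^n; at n=19 this is -56.

-56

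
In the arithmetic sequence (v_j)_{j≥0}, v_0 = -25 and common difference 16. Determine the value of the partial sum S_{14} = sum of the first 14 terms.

1106

v_j = -25 + (j - 0)·16.
v_{13} = 183; S = 14·(-25 + 183)/2 = 1106.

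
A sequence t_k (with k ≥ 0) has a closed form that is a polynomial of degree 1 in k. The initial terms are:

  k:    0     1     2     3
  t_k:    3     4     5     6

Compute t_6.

1st diffs: 1, 1, 1 (constant).
So t_k = k + 3.
Evaluating at k = 6 gives t_6 = 9.

9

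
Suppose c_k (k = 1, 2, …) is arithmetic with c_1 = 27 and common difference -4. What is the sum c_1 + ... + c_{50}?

c_k = 27 + (k - 1)·(-4).
c_{50} = -169; S = 50·(27 + (-169))/2 = -3550.

-3550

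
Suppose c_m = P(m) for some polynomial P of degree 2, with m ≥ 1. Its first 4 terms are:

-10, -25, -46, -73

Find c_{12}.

1st diffs: -15, -21, -27.
2nd diffs: -6, -6 (constant).
Newton forward-difference form: c_m = -10 + (-15)·C(m-1,1) + (-6)·C(m-1,2).
At m = 12: m-1 = 11, so c_{12} = -10 - 165 - 330 = -505.

-505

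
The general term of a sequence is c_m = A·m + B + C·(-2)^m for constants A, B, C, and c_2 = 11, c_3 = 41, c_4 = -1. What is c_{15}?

65633

Write the equations: 2A + B + 4C = 11; 3A + B - 8C = 41; 4A + B + 16C = -1.
Subtracting the first from the second: A - 12C = 30.
Subtracting the second from the third: A + 24C = -42.
Solving: C = -2, A = 6, then B = 7.
So c_m = 6·m + 7 + (-2)·(-2)^m; at m=15 this is 65633.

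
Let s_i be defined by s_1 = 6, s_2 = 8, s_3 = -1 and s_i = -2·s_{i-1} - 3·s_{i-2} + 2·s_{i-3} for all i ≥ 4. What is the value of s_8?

s_4 = -10;  s_5 = 39;  s_6 = -50;  s_7 = -37;  s_8 = 302.

302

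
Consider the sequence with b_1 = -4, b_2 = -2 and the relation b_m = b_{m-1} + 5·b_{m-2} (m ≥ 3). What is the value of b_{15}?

b_3 = -22; b_4 = -32; b_5 = -142; …; b_{12} = -159062; b_{13} = -449572; b_{14} = -1244882; b_{15} = -3492742.

-3492742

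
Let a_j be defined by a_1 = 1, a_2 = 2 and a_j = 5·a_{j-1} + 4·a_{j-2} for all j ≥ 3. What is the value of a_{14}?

2838855022

Iterate the recurrence:
a_3 = 14;  a_4 = 78;  a_5 = 446;  …;  a_{11} = 15316574;  a_{12} = 87328398;  a_{13} = 497908286;  a_{14} = 2838855022.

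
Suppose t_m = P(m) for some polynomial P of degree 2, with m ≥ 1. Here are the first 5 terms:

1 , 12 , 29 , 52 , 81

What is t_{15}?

701

1st diffs: 11, 17, 23, 29.
2nd diffs: 6, 6, 6 (constant).
Newton forward-difference form: t_m = 1 + 11·C(m-1,1) + 6·C(m-1,2).
At m = 15: m-1 = 14, so t_{15} = 1 + 154 + 546 = 701.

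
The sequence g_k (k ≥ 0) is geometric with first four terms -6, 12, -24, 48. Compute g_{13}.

49152

Common ratio r = -2.
g_k = (-6)·(-2)^(k-0).
g_{13} = (-6)·(-2)^13 = 49152.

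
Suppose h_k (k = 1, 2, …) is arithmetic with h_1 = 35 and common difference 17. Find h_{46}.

800

h_k = 35 + (k - 1)·17.
h_{46} = 35 + 45·17 = 800.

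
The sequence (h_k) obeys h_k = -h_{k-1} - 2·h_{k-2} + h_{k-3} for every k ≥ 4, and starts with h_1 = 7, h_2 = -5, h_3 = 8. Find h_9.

41

Compute successive terms:
h_4 = 9; h_5 = -30; h_6 = 20; h_7 = 49; h_8 = -119; h_9 = 41.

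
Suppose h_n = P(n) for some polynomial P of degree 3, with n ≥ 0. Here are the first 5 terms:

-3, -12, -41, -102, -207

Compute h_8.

1st diffs: -9, -29, -61, -105.
2nd diffs: -20, -32, -44.
3rd diffs: -12, -12 (constant).
Newton forward-difference form: h_n = -3 + (-9)·C(n,1) + (-20)·C(n,2) + (-12)·C(n,3).
At n = 8: n = 8, so h_8 = -3 - 72 - 560 - 672 = -1307.

-1307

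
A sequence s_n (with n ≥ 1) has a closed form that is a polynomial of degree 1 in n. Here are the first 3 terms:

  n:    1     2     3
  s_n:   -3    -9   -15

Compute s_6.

-33

1st diffs: -6, -6 (constant).
So s_n = -6n + 3.
Evaluating at n = 6 gives s_6 = -33.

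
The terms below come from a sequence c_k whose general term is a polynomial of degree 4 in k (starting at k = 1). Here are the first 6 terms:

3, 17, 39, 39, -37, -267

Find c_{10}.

-5127

1st diffs: 14, 22, 0, -76, -230.
2nd diffs: 8, -22, -76, -154.
3rd diffs: -30, -54, -78.
4th diffs: -24, -24 (constant).
Newton forward-difference form: c_k = 3 + 14·C(k-1,1) + 8·C(k-1,2) + (-30)·C(k-1,3) + (-24)·C(k-1,4).
At k = 10: k-1 = 9, so c_{10} = 3 + 126 + 288 - 2520 - 3024 = -5127.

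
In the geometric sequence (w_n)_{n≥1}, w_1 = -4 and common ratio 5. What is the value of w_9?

-1562500

w_n = (-4)·5^(n-1).
w_9 = (-4)·5^8 = -1562500.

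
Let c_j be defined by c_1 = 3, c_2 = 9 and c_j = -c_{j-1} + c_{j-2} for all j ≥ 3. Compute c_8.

93

Compute successive terms:
c_3 = -6, c_4 = 15, c_5 = -21, c_6 = 36, c_7 = -57, c_8 = 93.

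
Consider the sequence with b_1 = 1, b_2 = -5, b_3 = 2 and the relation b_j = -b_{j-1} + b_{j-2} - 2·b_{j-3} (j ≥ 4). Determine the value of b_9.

290

Applying the relation repeatedly:
b_4 = -9; b_5 = 21; b_6 = -34; b_7 = 73; b_8 = -149; b_9 = 290.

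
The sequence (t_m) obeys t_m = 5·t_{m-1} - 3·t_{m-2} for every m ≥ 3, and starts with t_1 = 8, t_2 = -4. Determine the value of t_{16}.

Step forward from the initial values:
t_3 = -44; t_4 = -208; t_5 = -908; …; t_{13} = -106974008; t_{14} = -460285156; t_{15} = -1980503756; t_{16} = -8521663312.

-8521663312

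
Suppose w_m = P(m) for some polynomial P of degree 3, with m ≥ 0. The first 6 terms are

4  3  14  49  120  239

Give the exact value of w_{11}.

2633

1st diffs: -1, 11, 35, 71, 119.
2nd diffs: 12, 24, 36, 48.
3rd diffs: 12, 12, 12 (constant).
So w_m = 2m^3 - 3m + 4.
Evaluating at m = 11 gives w_{11} = 2633.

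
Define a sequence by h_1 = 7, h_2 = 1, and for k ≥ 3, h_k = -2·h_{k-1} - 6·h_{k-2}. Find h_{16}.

-2333312

Iterate the recurrence:
h_3 = -44;  h_4 = 82;  h_5 = 100;  …;  h_{13} = -50624;  h_{14} = 862912;  h_{15} = -1422080;  h_{16} = -2333312.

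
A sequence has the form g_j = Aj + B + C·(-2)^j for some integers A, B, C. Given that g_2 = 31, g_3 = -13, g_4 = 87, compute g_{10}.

4143

The three given values yield: 2A + B + 4C = 31; 3A + B - 8C = -13; 4A + B + 16C = 87.
Subtracting the first from the second: A - 12C = -44.
Subtracting the second from the third: A + 24C = 100.
Solving: C = 4, A = 4, then B = 7.
Hence g_{10} = 4·10 + 7 + 4·1024 = 4143.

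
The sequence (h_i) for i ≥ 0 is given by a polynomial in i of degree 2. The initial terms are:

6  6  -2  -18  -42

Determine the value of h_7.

1st diffs: 0, -8, -16, -24.
2nd diffs: -8, -8, -8 (constant).
Newton forward-difference form: h_i = 6 + (-8)·C(i,2).
At i = 7: i = 7, so h_7 = 6 - 168 = -162.

-162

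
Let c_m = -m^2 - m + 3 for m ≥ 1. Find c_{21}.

-459

c_{21} = -1·21^2 - 1·21 + 3 = -459.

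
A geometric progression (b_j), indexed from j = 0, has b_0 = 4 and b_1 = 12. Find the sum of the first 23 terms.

Common ratio r = 3.
b_j = 4·3^(j-0).
S = 4·(3^23 - 1)/(3 - 1) = 4·(94143178827 - 1)/(2) = 188286357652.

188286357652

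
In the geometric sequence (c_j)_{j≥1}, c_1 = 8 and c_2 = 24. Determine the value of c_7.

5832

Common ratio r = 3.
c_j = 8·3^(j-1).
c_7 = 8·3^6 = 5832.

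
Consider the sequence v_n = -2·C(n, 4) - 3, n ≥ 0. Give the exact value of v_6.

C(6, 4) = 15, so v_6 = -33.

-33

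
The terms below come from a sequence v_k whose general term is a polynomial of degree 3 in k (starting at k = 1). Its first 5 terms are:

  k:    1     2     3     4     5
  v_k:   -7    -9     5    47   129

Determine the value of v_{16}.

1st diffs: -2, 14, 42, 82.
2nd diffs: 16, 28, 40.
3rd diffs: 12, 12 (constant).
So v_k = 2k^3 - 4k^2 - 4k - 1.
Evaluating at k = 16 gives v_{16} = 7103.

7103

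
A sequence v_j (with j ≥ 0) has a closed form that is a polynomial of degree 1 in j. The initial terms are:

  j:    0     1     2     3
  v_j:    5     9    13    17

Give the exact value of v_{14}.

61

1st diffs: 4, 4, 4 (constant).
So v_j = 4j + 5.
Evaluating at j = 14 gives v_{14} = 61.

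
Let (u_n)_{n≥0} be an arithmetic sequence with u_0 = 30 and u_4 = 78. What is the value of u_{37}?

Common difference d = (78 - 30) / (4 - 0) = 12.
u_n = 30 + (n - 0)·12.
u_{37} = 30 + 37·12 = 474.

474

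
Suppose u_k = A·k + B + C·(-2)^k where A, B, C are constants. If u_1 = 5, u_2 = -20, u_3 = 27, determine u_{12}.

-16398

At k = 1, 2, 3: A + B - 2C = 5; 2A + B + 4C = -20; 3A + B - 8C = 27.
Subtracting the first from the second: A + 6C = -25.
Subtracting the second from the third: A - 12C = 47.
Solving: C = -4, A = -1, then B = -2.
So u_k = -1·k + (-2) + (-4)·(-2)^k; at k=12 this is -16398.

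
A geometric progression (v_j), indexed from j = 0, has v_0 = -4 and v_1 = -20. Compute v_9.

Common ratio r = 5.
v_j = (-4)·5^(j-0).
v_9 = (-4)·5^9 = -7812500.

-7812500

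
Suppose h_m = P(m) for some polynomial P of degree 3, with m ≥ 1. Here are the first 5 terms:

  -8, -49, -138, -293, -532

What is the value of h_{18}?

1st diffs: -41, -89, -155, -239.
2nd diffs: -48, -66, -84.
3rd diffs: -18, -18 (constant).
Newton forward-difference form: h_m = -8 + (-41)·C(m-1,1) + (-48)·C(m-1,2) + (-18)·C(m-1,3).
At m = 18: m-1 = 17, so h_{18} = -8 - 697 - 6528 - 12240 = -19473.

-19473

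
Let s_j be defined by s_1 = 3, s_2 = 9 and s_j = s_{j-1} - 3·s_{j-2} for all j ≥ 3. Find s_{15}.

Applying the relation repeatedly:
s_3 = 0; s_4 = -27; s_5 = -27; …; s_{12} = 1998; s_{13} = -837; s_{14} = -6831; s_{15} = -4320.

-4320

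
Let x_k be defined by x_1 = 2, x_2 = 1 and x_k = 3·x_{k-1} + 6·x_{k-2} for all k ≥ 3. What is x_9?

Step forward from the initial values:
x_3 = 15; x_4 = 51; x_5 = 243; x_6 = 1035; x_7 = 4563; x_8 = 19899; x_9 = 87075.

87075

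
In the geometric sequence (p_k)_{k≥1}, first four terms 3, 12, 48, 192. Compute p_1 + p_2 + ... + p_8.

Common ratio r = 4.
p_k = 3·4^(k-1).
S = 3·(4^8 - 1)/(4 - 1) = 3·(65536 - 1)/(3) = 65535.

65535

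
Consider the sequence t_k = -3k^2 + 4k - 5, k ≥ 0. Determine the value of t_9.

t_9 = -3·9^2 + 4·9 - 5 = -212.

-212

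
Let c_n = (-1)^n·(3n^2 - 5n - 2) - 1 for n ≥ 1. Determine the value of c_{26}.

1895

(-1)^26 = 1; 3n^2 - 5n - 2 at n=26 is 1896; so c_{26} = 1895.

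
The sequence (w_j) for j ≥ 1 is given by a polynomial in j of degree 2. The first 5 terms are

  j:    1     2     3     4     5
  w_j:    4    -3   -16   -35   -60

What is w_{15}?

1st diffs: -7, -13, -19, -25.
2nd diffs: -6, -6, -6 (constant).
Newton forward-difference form: w_j = 4 + (-7)·C(j-1,1) + (-6)·C(j-1,2).
At j = 15: j-1 = 14, so w_{15} = 4 - 98 - 546 = -640.

-640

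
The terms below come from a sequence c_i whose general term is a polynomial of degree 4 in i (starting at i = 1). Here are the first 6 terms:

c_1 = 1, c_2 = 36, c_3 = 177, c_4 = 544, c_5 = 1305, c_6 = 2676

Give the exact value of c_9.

1st diffs: 35, 141, 367, 761, 1371.
2nd diffs: 106, 226, 394, 610.
3rd diffs: 120, 168, 216.
4th diffs: 48, 48 (constant).
Newton forward-difference form: c_i = 1 + 35·C(i-1,1) + 106·C(i-1,2) + 120·C(i-1,3) + 48·C(i-1,4).
At i = 9: i-1 = 8, so c_9 = 1 + 280 + 2968 + 6720 + 3360 = 13329.

13329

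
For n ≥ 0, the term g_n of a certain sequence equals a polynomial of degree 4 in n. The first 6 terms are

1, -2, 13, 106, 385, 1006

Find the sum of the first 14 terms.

1st diffs: -3, 15, 93, 279, 621.
2nd diffs: 18, 78, 186, 342.
3rd diffs: 60, 108, 156.
4th diffs: 48, 48 (constant).
Newton forward-difference form: g_n = 1 + (-3)·C(n,1) + 18·C(n,2) + 60·C(n,3) + 48·C(n,4).
Continuing: …, 2173, 4138, 7201, 11710, …, g_{13} = 52846.
Summing n = 0..13 (14 terms) gives 162449.

162449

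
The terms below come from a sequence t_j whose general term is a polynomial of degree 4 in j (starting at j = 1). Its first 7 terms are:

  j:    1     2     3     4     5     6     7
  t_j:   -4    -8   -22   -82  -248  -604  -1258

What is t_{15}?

-38098

1st diffs: -4, -14, -60, -166, -356, -654.
2nd diffs: -10, -46, -106, -190, -298.
3rd diffs: -36, -60, -84, -108.
4th diffs: -24, -24, -24 (constant).
So t_j = -j^4 + 4j^3 - 4j^2 - 5j + 2.
Evaluating at j = 15 gives t_{15} = -38098.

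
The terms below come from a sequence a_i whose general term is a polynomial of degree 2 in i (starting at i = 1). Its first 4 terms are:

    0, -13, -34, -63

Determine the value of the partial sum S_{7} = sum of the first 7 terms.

1st diffs: -13, -21, -29.
2nd diffs: -8, -8 (constant).
Newton forward-difference form: a_i = (-13)·C(i-1,1) + (-8)·C(i-1,2).
Continuing: -100, -145, -198.
Summing i = 1..7 (7 terms) gives -553.

-553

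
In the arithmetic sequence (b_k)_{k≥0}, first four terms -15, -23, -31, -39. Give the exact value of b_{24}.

-207

Common difference d = -8.
b_k = -15 + (k - 0)·(-8).
b_{24} = -15 + 24·(-8) = -207.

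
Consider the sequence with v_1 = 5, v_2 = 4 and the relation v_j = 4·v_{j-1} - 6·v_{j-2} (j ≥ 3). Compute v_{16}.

Compute successive terms:
v_3 = -14  v_4 = -80  v_5 = -236  …  v_{13} = -71360  v_{14} = -563456  v_{15} = -1825664  v_{16} = -3921920.

-3921920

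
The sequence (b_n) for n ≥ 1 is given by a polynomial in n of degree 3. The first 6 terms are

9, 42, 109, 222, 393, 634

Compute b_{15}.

7933

1st diffs: 33, 67, 113, 171, 241.
2nd diffs: 34, 46, 58, 70.
3rd diffs: 12, 12, 12 (constant).
Newton forward-difference form: b_n = 9 + 33·C(n-1,1) + 34·C(n-1,2) + 12·C(n-1,3).
At n = 15: n-1 = 14, so b_{15} = 9 + 462 + 3094 + 4368 = 7933.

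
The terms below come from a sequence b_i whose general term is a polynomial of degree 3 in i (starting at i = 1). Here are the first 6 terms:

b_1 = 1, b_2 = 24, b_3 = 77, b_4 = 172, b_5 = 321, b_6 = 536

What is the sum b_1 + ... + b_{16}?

1st diffs: 23, 53, 95, 149, 215.
2nd diffs: 30, 42, 54, 66.
3rd diffs: 12, 12, 12 (constant).
So b_i = 2i^3 + 3i^2 - 4.
Continuing: …, 829, 1212, 1697, 2296, …, b_{16} = 8956.
Summing i = 1..16 (16 terms) gives 41416.

41416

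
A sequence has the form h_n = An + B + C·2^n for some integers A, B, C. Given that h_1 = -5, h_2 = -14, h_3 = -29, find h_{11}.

-6173

Plug in n = 1, 2, 3: A + B + 2C = -5; 2A + B + 4C = -14; 3A + B + 8C = -29.
Subtracting the first from the second: A + 2C = -9.
Subtracting the second from the third: A + 4C = -15.
Solving: C = -3, A = -3, then B = 4.
Hence h_{11} = -3·11 + 4 + (-3)·2048 = -6173.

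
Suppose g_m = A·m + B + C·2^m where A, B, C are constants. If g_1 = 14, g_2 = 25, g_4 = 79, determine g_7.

Plug in m = 1, 2, 4: A + B + 2C = 14; 2A + B + 4C = 25; 4A + B + 16C = 79.
Subtracting the first from the second: A + 2C = 11.
Subtracting the second from the third: 2A + 12C = 54.
Solving: C = 4, A = 3, then B = 3.
So g_m = 3·m + 3 + 4·2^m; at m=7 this is 536.

536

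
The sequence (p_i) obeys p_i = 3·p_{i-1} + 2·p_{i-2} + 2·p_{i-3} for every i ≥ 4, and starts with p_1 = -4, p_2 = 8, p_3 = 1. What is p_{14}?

6099813

Step forward from the initial values:
p_4 = 11; p_5 = 51; p_6 = 177; …; p_{11} = 121495; p_{12} = 448205; p_{13} = 1653471; p_{14} = 6099813.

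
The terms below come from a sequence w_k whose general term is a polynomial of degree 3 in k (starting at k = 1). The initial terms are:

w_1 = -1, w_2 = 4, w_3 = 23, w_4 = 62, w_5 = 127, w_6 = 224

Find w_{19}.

1st diffs: 5, 19, 39, 65, 97.
2nd diffs: 14, 20, 26, 32.
3rd diffs: 6, 6, 6 (constant).
So w_k = k^3 + k^2 - 5k + 2.
Evaluating at k = 19 gives w_{19} = 7127.

7127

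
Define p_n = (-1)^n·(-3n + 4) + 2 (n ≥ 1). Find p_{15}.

43

(-1)^15 = -1; -3n + 4 at n=15 is -41; so p_{15} = 43.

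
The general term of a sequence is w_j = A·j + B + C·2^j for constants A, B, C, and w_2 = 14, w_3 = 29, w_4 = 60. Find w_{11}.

The three given values yield: 2A + B + 4C = 14; 3A + B + 8C = 29; 4A + B + 16C = 60.
Subtracting the first from the second: A + 4C = 15.
Subtracting the second from the third: A + 8C = 31.
Solving: C = 4, A = -1, then B = 0.
Therefore w_{11} = -11 + 0 + 4·2048 = 8181.

8181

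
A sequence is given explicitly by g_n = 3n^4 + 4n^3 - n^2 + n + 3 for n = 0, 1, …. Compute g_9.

g_9 = 3·9^4 + 4·9^3 - 1·9^2 + 1·9 + 3 = 22530.

22530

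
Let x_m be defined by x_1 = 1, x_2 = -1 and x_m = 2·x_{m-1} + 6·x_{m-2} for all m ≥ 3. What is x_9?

x_3 = 4;  x_4 = 2;  x_5 = 28;  x_6 = 68;  x_7 = 304;  x_8 = 1016;  x_9 = 3856.

3856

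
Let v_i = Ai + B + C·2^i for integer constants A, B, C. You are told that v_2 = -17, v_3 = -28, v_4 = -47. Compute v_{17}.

At i = 2, 3, 4: 2A + B + 4C = -17; 3A + B + 8C = -28; 4A + B + 16C = -47.
Subtracting the first from the second: A + 4C = -11.
Subtracting the second from the third: A + 8C = -19.
Solving: C = -2, A = -3, then B = -3.
Therefore v_{17} = -51 + (-3) + (-2)·131072 = -262198.

-262198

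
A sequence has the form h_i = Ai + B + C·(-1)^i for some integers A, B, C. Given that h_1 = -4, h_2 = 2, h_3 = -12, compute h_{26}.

Write the equations: A + B - C = -4; 2A + B + C = 2; 3A + B - C = -12.
Subtracting the first from the second: A + 2C = 6.
Subtracting the second from the third: A - 2C = -14.
Solving: C = 5, A = -4, then B = 5.
So h_i = -4·i + 5 + 5·(-1)^i; at i=26 this is -94.

-94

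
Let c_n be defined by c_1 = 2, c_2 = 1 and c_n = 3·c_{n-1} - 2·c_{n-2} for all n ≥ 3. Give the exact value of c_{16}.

-32765

Iterate the recurrence:
c_3 = -1, c_4 = -5, c_5 = -13, …, c_{13} = -4093, c_{14} = -8189, c_{15} = -16381, c_{16} = -32765.
(Characteristic roots are 2 and 1.)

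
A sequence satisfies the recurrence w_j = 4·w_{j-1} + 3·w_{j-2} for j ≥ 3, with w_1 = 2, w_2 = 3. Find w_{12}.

Applying the relation repeatedly:
w_3 = 18  w_4 = 81  w_5 = 378  w_6 = 1755  w_7 = 8154  w_8 = 37881  w_9 = 175986  w_{10} = 817587  w_{11} = 3798306  w_{12} = 17645985.

17645985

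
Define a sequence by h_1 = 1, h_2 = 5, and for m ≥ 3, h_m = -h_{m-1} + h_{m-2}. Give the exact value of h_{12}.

390

Iterate the recurrence:
h_3 = -4, h_4 = 9, h_5 = -13, h_6 = 22, h_7 = -35, h_8 = 57, h_9 = -92, h_{10} = 149, h_{11} = -241, h_{12} = 390.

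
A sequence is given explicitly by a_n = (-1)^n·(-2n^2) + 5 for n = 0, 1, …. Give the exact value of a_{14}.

-387

(-1)^14 = 1; -2n^2 at n=14 is -392; so a_{14} = -387.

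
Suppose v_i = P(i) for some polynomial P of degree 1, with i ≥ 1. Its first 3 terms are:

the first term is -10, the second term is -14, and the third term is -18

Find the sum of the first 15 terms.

-570

1st diffs: -4, -4 (constant).
So v_i = -4i - 6.
Continuing: …, -22, -26, -30, -34, …, v_{15} = -66.
Summing i = 1..15 (15 terms) gives -570.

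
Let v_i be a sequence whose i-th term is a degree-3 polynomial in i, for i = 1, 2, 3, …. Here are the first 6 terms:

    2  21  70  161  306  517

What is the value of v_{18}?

12565

1st diffs: 19, 49, 91, 145, 211.
2nd diffs: 30, 42, 54, 66.
3rd diffs: 12, 12, 12 (constant).
So v_i = 2i^3 + 3i^2 - 4i + 1.
Evaluating at i = 18 gives v_{18} = 12565.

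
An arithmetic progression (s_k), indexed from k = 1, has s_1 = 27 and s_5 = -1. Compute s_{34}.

-204

Common difference d = (-1 - 27) / (5 - 1) = -7.
s_k = 27 + (k - 1)·(-7).
s_{34} = 27 + 33·(-7) = -204.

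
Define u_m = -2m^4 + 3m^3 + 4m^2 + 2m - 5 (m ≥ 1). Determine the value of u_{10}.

u_{10} = -2·10^4 + 3·10^3 + 4·10^2 + 2·10 - 5 = -16585.

-16585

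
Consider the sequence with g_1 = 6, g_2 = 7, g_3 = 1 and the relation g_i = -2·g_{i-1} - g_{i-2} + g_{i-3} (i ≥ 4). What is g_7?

25

Compute successive terms:
g_4 = -3;  g_5 = 12;  g_6 = -20;  g_7 = 25.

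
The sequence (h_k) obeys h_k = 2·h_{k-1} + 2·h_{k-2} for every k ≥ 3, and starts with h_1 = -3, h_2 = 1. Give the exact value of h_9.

-1072

Step forward from the initial values:
h_3 = -4;  h_4 = -6;  h_5 = -20;  h_6 = -52;  h_7 = -144;  h_8 = -392;  h_9 = -1072.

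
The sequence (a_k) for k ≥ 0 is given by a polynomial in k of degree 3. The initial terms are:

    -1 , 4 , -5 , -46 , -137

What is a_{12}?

1st diffs: 5, -9, -41, -91.
2nd diffs: -14, -32, -50.
3rd diffs: -18, -18 (constant).
So a_k = -3k^3 + 2k^2 + 6k - 1.
Evaluating at k = 12 gives a_{12} = -4825.

-4825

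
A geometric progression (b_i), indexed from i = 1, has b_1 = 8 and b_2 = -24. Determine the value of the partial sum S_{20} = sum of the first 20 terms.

-6973568800

Common ratio r = -3.
b_i = 8·(-3)^(i-1).
S = 8·((-3)^20 - 1)/(-3 - 1) = 8·(3486784401 - 1)/(-4) = -6973568800.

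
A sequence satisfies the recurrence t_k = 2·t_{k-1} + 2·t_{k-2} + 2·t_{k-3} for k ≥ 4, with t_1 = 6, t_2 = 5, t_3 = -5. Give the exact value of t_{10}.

Compute successive terms:
t_4 = 12, t_5 = 24, t_6 = 62, t_7 = 196, t_8 = 564, t_9 = 1644, t_{10} = 4808.

4808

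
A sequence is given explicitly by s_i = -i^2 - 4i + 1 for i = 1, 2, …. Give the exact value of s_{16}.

s_{16} = -1·16^2 - 4·16 + 1 = -319.

-319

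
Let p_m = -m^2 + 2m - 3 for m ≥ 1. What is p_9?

p_9 = -1·9^2 + 2·9 - 3 = -66.

-66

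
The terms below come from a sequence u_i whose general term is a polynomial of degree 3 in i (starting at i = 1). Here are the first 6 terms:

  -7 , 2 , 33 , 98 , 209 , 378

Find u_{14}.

5258

1st diffs: 9, 31, 65, 111, 169.
2nd diffs: 22, 34, 46, 58.
3rd diffs: 12, 12, 12 (constant).
So u_i = 2i^3 - i^2 - 2i - 6.
Evaluating at i = 14 gives u_{14} = 5258.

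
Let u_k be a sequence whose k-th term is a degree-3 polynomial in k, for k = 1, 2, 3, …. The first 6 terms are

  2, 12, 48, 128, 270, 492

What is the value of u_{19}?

1st diffs: 10, 36, 80, 142, 222.
2nd diffs: 26, 44, 62, 80.
3rd diffs: 18, 18, 18 (constant).
Newton forward-difference form: u_k = 2 + 10·C(k-1,1) + 26·C(k-1,2) + 18·C(k-1,3).
At k = 19: k-1 = 18, so u_{19} = 2 + 180 + 3978 + 14688 = 18848.

18848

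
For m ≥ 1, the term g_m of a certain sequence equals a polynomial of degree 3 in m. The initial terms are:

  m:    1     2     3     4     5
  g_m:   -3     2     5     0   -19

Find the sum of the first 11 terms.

-2068

1st diffs: 5, 3, -5, -19.
2nd diffs: -2, -8, -14.
3rd diffs: -6, -6 (constant).
Newton forward-difference form: g_m = -3 + 5·C(m-1,1) + (-2)·C(m-1,2) + (-6)·C(m-1,3).
Continuing: …, -58, -123, -220, -355, …, g_{11} = -763.
Summing m = 1..11 (11 terms) gives -2068.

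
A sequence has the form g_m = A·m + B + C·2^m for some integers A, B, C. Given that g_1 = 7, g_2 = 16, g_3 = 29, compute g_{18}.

Plug in m = 1, 2, 3: A + B + 2C = 7; 2A + B + 4C = 16; 3A + B + 8C = 29.
Subtracting the first from the second: A + 2C = 9.
Subtracting the second from the third: A + 4C = 13.
Solving: C = 2, A = 5, then B = -2.
So g_m = 5·m + (-2) + 2·2^m; at m=18 this is 524376.

524376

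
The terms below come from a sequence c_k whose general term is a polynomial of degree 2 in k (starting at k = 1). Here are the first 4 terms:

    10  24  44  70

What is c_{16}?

850

1st diffs: 14, 20, 26.
2nd diffs: 6, 6 (constant).
Newton forward-difference form: c_k = 10 + 14·C(k-1,1) + 6·C(k-1,2).
At k = 16: k-1 = 15, so c_{16} = 10 + 210 + 630 = 850.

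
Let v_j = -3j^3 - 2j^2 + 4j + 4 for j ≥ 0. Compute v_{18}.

-18068

v_{18} = -3·18^3 - 2·18^2 + 4·18 + 4 = -18068.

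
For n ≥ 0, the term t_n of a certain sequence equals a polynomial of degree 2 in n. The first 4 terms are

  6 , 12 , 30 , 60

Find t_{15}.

1356

1st diffs: 6, 18, 30.
2nd diffs: 12, 12 (constant).
Newton forward-difference form: t_n = 6 + 6·C(n,1) + 12·C(n,2).
At n = 15: n = 15, so t_{15} = 6 + 90 + 1260 = 1356.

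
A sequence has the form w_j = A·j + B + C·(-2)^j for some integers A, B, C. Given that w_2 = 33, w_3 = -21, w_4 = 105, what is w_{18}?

Write the equations: 2A + B + 4C = 33; 3A + B - 8C = -21; 4A + B + 16C = 105.
Subtracting the first from the second: A - 12C = -54.
Subtracting the second from the third: A + 24C = 126.
Solving: C = 5, A = 6, then B = 1.
Hence w_{18} = 6·18 + 1 + 5·262144 = 1310829.

1310829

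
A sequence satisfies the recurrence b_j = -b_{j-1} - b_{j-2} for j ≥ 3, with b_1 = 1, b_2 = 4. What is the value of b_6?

Iterate the recurrence:
b_3 = -5; b_4 = 1; b_5 = 4; b_6 = -5.

-5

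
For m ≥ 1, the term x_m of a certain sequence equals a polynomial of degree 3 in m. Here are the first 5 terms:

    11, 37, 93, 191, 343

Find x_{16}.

9011

1st diffs: 26, 56, 98, 152.
2nd diffs: 30, 42, 54.
3rd diffs: 12, 12 (constant).
So x_m = 2m^3 + 3m^2 + 3m + 3.
Evaluating at m = 16 gives x_{16} = 9011.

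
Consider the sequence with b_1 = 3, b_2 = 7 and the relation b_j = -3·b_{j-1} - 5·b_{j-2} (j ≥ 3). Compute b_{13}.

22611

Step forward from the initial values:
b_3 = -36;  b_4 = 73;  b_5 = -39;  …;  b_{10} = 7777;  b_{11} = -23511;  b_{12} = 31648;  b_{13} = 22611.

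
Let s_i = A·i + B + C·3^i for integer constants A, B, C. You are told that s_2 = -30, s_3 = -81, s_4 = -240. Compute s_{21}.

The three given values yield: 2A + B + 9C = -30; 3A + B + 27C = -81; 4A + B + 81C = -240.
Subtracting the first from the second: A + 18C = -51.
Subtracting the second from the third: A + 54C = -159.
Solving: C = -3, A = 3, then B = -9.
So s_i = 3·i + (-9) + (-3)·3^i; at i=21 this is -31381059555.

-31381059555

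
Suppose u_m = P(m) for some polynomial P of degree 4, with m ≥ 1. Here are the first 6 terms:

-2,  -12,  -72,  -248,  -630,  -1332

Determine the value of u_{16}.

1st diffs: -10, -60, -176, -382, -702.
2nd diffs: -50, -116, -206, -320.
3rd diffs: -66, -90, -114.
4th diffs: -24, -24 (constant).
So u_m = -m^4 - m^3 + 6m^2 - 6m.
Evaluating at m = 16 gives u_{16} = -68192.

-68192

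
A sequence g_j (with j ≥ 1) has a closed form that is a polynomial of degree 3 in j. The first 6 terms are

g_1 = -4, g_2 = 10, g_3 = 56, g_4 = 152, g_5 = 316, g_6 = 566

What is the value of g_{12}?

1st diffs: 14, 46, 96, 164, 250.
2nd diffs: 32, 50, 68, 86.
3rd diffs: 18, 18, 18 (constant).
So g_j = 3j^3 - 2j^2 - j - 4.
Evaluating at j = 12 gives g_{12} = 4880.

4880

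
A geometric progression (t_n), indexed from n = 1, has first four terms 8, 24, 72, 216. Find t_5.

648

Common ratio r = 3.
t_n = 8·3^(n-1).
t_5 = 8·3^4 = 648.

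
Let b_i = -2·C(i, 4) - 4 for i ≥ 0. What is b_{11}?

-664

C(11, 4) = 330, so b_{11} = -664.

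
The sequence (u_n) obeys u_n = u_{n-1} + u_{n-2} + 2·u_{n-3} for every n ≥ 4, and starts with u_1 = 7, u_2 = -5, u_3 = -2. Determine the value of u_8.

-5

Applying the relation repeatedly:
u_4 = 7, u_5 = -5, u_6 = -2, u_7 = 7, u_8 = -5.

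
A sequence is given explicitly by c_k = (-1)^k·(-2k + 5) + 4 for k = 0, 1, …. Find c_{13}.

25

(-1)^13 = -1; -2k + 5 at k=13 is -21; so c_{13} = 25.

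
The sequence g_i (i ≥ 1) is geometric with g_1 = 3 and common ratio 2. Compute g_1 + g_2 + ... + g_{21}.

6291453

g_i = 3·2^(i-1).
S = 3·(2^21 - 1)/(2 - 1) = 3·(2097152 - 1)/(1) = 6291453.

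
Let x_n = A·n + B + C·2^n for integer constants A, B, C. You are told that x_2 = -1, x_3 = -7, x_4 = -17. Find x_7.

Plug in n = 2, 3, 4: 2A + B + 4C = -1; 3A + B + 8C = -7; 4A + B + 16C = -17.
Subtracting the first from the second: A + 4C = -6.
Subtracting the second from the third: A + 8C = -10.
Solving: C = -1, A = -2, then B = 7.
Therefore x_7 = -14 + 7 + (-1)·128 = -135.

-135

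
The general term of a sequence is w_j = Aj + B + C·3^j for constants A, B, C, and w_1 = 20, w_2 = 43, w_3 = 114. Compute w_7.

Plug in j = 1, 2, 3: A + B + 3C = 20; 2A + B + 9C = 43; 3A + B + 27C = 114.
Subtracting the first from the second: A + 6C = 23.
Subtracting the second from the third: A + 18C = 71.
Solving: C = 4, A = -1, then B = 9.
So w_j = -1·j + 9 + 4·3^j; at j=7 this is 8750.

8750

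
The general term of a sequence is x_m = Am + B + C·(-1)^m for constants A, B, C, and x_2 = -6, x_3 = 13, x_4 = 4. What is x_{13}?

The three given values yield: 2A + B + C = -6; 3A + B - C = 13; 4A + B + C = 4.
Subtracting the first from the second: A - 2C = 19.
Subtracting the second from the third: A + 2C = -9.
Solving: C = -7, A = 5, then B = -9.
So x_m = 5·m + (-9) + (-7)·(-1)^m; at m=13 this is 63.

63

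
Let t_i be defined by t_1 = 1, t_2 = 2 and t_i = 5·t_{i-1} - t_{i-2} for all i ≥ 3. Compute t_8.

Compute successive terms:
t_3 = 9  t_4 = 43  t_5 = 206  t_6 = 987  t_7 = 4729  t_8 = 22658.

22658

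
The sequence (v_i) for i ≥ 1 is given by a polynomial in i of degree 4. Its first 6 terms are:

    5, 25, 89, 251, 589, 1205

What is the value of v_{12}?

1st diffs: 20, 64, 162, 338, 616.
2nd diffs: 44, 98, 176, 278.
3rd diffs: 54, 78, 102.
4th diffs: 24, 24 (constant).
Newton forward-difference form: v_i = 5 + 20·C(i-1,1) + 44·C(i-1,2) + 54·C(i-1,3) + 24·C(i-1,4).
At i = 12: i-1 = 11, so v_{12} = 5 + 220 + 2420 + 8910 + 7920 = 19475.

19475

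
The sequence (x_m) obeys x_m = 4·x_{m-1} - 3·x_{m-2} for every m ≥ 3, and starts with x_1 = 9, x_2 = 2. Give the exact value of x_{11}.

-206659

Iterate the recurrence:
x_3 = -19;  x_4 = -82;  x_5 = -271;  x_6 = -838;  x_7 = -2539;  x_8 = -7642;  x_9 = -22951;  x_{10} = -68878;  x_{11} = -206659.
(Characteristic roots are 3 and 1.)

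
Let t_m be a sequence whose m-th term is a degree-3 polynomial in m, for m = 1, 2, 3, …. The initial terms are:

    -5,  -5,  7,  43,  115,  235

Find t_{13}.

3427

1st diffs: 0, 12, 36, 72, 120.
2nd diffs: 12, 24, 36, 48.
3rd diffs: 12, 12, 12 (constant).
Newton forward-difference form: t_m = -5 + 12·C(m-1,2) + 12·C(m-1,3).
At m = 13: m-1 = 12, so t_{13} = -5 + 792 + 2640 = 3427.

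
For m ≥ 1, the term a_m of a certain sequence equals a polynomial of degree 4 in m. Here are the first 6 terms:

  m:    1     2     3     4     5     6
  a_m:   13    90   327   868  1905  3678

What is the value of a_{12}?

49260

1st diffs: 77, 237, 541, 1037, 1773.
2nd diffs: 160, 304, 496, 736.
3rd diffs: 144, 192, 240.
4th diffs: 48, 48 (constant).
So a_m = 2m^4 + 4m^3 + 6m^2 + m.
Evaluating at m = 12 gives a_{12} = 49260.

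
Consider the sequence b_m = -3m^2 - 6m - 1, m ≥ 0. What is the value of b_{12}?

b_{12} = -3·12^2 - 6·12 - 1 = -505.

-505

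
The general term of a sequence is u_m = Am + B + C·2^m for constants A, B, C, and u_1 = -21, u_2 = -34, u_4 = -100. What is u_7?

The three given values yield: A + B + 2C = -21; 2A + B + 4C = -34; 4A + B + 16C = -100.
Subtracting the first from the second: A + 2C = -13.
Subtracting the second from the third: 2A + 12C = -66.
Solving: C = -5, A = -3, then B = -8.
Hence u_7 = -3·7 + (-8) + (-5)·128 = -669.

-669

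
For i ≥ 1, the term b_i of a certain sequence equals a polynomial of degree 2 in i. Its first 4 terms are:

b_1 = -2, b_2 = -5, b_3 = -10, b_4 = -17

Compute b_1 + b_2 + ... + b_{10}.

1st diffs: -3, -5, -7.
2nd diffs: -2, -2 (constant).
Newton forward-difference form: b_i = -2 + (-3)·C(i-1,1) + (-2)·C(i-1,2).
Continuing: …, -26, -37, -50, -65, …, b_{10} = -101.
Summing i = 1..10 (10 terms) gives -395.

-395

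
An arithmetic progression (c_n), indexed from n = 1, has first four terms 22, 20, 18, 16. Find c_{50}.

-76

Common difference d = -2.
c_n = 22 + (n - 1)·(-2).
c_{50} = 22 + 49·(-2) = -76.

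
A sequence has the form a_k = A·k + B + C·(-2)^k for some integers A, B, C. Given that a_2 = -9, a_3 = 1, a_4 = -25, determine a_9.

493

Plug in k = 2, 3, 4: 2A + B + 4C = -9; 3A + B - 8C = 1; 4A + B + 16C = -25.
Subtracting the first from the second: A - 12C = 10.
Subtracting the second from the third: A + 24C = -26.
Solving: C = -1, A = -2, then B = -1.
Hence a_9 = -2·9 + (-1) + (-1)·(-512) = 493.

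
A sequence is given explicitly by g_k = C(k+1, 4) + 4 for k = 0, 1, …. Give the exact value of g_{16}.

2384

C(17, 4) = 2380, so g_{16} = 2384.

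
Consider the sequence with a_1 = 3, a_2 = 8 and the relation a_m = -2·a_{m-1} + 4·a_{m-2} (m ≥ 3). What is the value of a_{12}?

391168

Applying the relation repeatedly:
a_3 = -4;  a_4 = 40;  a_5 = -96;  a_6 = 352;  a_7 = -1088;  a_8 = 3584;  a_9 = -11520;  a_{10} = 37376;  a_{11} = -120832;  a_{12} = 391168.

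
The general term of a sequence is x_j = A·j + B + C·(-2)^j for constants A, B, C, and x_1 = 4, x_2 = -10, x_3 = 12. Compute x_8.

Write the equations: A + B - 2C = 4; 2A + B + 4C = -10; 3A + B - 8C = 12.
Subtracting the first from the second: A + 6C = -14.
Subtracting the second from the third: A - 12C = 22.
Solving: C = -2, A = -2, then B = 2.
Hence x_8 = -2·8 + 2 + (-2)·256 = -526.

-526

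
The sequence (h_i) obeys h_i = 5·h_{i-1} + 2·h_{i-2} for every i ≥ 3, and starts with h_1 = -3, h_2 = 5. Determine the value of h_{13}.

390690483

Applying the relation repeatedly:
h_3 = 19  h_4 = 105  h_5 = 563  …  h_{10} = 2519745  h_{11} = 13536779  h_{12} = 72723385  h_{13} = 390690483.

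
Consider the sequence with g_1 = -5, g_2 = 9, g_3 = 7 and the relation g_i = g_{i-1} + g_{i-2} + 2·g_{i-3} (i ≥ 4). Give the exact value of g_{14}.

12879

Step forward from the initial values:
g_4 = 6, g_5 = 31, g_6 = 51, …, g_{11} = 1615, g_{12} = 3219, g_{13} = 6430, g_{14} = 12879.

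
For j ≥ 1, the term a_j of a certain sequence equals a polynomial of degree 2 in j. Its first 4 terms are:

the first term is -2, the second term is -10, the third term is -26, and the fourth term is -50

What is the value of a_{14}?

1st diffs: -8, -16, -24.
2nd diffs: -8, -8 (constant).
So a_j = -4j^2 + 4j - 2.
Evaluating at j = 14 gives a_{14} = -730.

-730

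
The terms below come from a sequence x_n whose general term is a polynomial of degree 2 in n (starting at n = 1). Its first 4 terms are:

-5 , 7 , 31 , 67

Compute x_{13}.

931

1st diffs: 12, 24, 36.
2nd diffs: 12, 12 (constant).
So x_n = 6n^2 - 6n - 5.
Evaluating at n = 13 gives x_{13} = 931.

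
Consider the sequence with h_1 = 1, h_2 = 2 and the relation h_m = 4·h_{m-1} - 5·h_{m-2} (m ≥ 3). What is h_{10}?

-718

Iterate the recurrence:
h_3 = 3;  h_4 = 2;  h_5 = -7;  h_6 = -38;  h_7 = -117;  h_8 = -278;  h_9 = -527;  h_{10} = -718.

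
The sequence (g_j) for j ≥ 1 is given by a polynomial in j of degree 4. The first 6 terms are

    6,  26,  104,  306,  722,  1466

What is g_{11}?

15776

1st diffs: 20, 78, 202, 416, 744.
2nd diffs: 58, 124, 214, 328.
3rd diffs: 66, 90, 114.
4th diffs: 24, 24 (constant).
Newton forward-difference form: g_j = 6 + 20·C(j-1,1) + 58·C(j-1,2) + 66·C(j-1,3) + 24·C(j-1,4).
At j = 11: j-1 = 10, so g_{11} = 6 + 200 + 2610 + 7920 + 5040 = 15776.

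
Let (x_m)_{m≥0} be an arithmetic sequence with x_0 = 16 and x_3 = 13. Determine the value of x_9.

7

Common difference d = (13 - 16) / (3 - 0) = -1.
x_m = 16 + (m - 0)·(-1).
x_9 = 16 + 9·(-1) = 7.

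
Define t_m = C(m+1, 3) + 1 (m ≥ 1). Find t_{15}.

C(16, 3) = 560, so t_{15} = 561.

561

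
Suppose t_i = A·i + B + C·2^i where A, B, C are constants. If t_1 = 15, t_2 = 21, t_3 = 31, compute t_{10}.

Write the equations: A + B + 2C = 15; 2A + B + 4C = 21; 3A + B + 8C = 31.
Subtracting the first from the second: A + 2C = 6.
Subtracting the second from the third: A + 4C = 10.
Solving: C = 2, A = 2, then B = 9.
Therefore t_{10} = 20 + 9 + 2·1024 = 2077.

2077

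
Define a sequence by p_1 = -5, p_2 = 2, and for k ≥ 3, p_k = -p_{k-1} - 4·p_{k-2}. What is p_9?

498

Applying the relation repeatedly:
p_3 = 18; p_4 = -26; p_5 = -46; p_6 = 150; p_7 = 34; p_8 = -634; p_9 = 498.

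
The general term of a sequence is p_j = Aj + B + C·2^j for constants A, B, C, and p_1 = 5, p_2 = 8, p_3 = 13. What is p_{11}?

2061

The three given values yield: A + B + 2C = 5; 2A + B + 4C = 8; 3A + B + 8C = 13.
Subtracting the first from the second: A + 2C = 3.
Subtracting the second from the third: A + 4C = 5.
Solving: C = 1, A = 1, then B = 2.
Hence p_{11} = 1·11 + 2 + 1·2048 = 2061.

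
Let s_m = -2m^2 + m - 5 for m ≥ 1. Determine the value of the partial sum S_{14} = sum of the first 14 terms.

-1995

Over m = 1..14: Σm = 105, Σm² = 1015.
Total = (-2)·1015 + (1)·105 + (-5)·14 = -1995.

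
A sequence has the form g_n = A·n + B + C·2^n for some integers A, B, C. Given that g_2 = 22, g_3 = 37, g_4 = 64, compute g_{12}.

At n = 2, 3, 4: 2A + B + 4C = 22; 3A + B + 8C = 37; 4A + B + 16C = 64.
Subtracting the first from the second: A + 4C = 15.
Subtracting the second from the third: A + 8C = 27.
Solving: C = 3, A = 3, then B = 4.
Therefore g_{12} = 36 + 4 + 3·4096 = 12328.

12328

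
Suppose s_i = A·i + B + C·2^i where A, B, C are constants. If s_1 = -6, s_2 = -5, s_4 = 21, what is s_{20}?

3145621

Write the equations: A + B + 2C = -6; 2A + B + 4C = -5; 4A + B + 16C = 21.
Subtracting the first from the second: A + 2C = 1.
Subtracting the second from the third: 2A + 12C = 26.
Solving: C = 3, A = -5, then B = -7.
Therefore s_{20} = -100 + (-7) + 3·1048576 = 3145621.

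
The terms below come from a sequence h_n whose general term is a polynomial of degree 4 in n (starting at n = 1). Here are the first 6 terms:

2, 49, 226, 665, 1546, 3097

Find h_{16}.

139937

1st diffs: 47, 177, 439, 881, 1551.
2nd diffs: 130, 262, 442, 670.
3rd diffs: 132, 180, 228.
4th diffs: 48, 48 (constant).
Newton forward-difference form: h_n = 2 + 47·C(n-1,1) + 130·C(n-1,2) + 132·C(n-1,3) + 48·C(n-1,4).
At n = 16: n-1 = 15, so h_{16} = 2 + 705 + 13650 + 60060 + 65520 = 139937.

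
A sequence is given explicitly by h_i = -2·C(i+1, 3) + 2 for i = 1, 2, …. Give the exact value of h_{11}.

C(12, 3) = 220, so h_{11} = -438.

-438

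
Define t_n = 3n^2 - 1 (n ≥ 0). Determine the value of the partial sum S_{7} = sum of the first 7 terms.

Over n = 0..6: Σn = 21, Σn² = 91.
Total = (3)·91 + (-1)·7 = 266.

266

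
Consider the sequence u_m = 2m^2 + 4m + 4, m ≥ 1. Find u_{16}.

580

u_{16} = 2·16^2 + 4·16 + 4 = 580.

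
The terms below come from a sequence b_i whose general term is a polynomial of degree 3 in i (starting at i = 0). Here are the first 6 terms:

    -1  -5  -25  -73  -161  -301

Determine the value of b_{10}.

-2201

1st diffs: -4, -20, -48, -88, -140.
2nd diffs: -16, -28, -40, -52.
3rd diffs: -12, -12, -12 (constant).
So b_i = -2i^3 - 2i^2 - 1.
Evaluating at i = 10 gives b_{10} = -2201.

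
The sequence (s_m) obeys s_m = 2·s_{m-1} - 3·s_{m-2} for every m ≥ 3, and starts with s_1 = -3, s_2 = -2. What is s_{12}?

Step forward from the initial values:
s_3 = 5  s_4 = 16  s_5 = 17  s_6 = -14  s_7 = -79  s_8 = -116  s_9 = 5  s_{10} = 358  s_{11} = 701  s_{12} = 328.

328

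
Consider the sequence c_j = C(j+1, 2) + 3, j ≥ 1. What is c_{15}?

123

C(16, 2) = 120, so c_{15} = 123.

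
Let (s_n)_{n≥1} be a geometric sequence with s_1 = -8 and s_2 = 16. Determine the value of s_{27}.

-536870912

Common ratio r = -2.
s_n = (-8)·(-2)^(n-1).
s_{27} = (-8)·(-2)^26 = -536870912.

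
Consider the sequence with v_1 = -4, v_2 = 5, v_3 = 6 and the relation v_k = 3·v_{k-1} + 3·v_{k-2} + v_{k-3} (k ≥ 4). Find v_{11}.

v_4 = 29; v_5 = 110; v_6 = 423; v_7 = 1628; v_8 = 6263; v_9 = 24096; v_{10} = 92705; v_{11} = 356666.

356666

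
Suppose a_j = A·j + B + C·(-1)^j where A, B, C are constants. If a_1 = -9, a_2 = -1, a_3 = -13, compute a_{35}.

The three given values yield: A + B - C = -9; 2A + B + C = -1; 3A + B - C = -13.
Subtracting the first from the second: A + 2C = 8.
Subtracting the second from the third: A - 2C = -12.
Solving: C = 5, A = -2, then B = -2.
So a_j = -2·j + (-2) + 5·(-1)^j; at j=35 this is -77.

-77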